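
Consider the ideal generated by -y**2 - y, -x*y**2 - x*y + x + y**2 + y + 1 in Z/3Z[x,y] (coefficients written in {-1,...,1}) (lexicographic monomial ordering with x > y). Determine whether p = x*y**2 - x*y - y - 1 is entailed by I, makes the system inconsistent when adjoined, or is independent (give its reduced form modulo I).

Adjoining x*y**2 - x*y - y - 1 makes the ideal the whole ring: the system is inconsistent.

First compute the reduced Gröbner basis of I by Buchberger's algorithm.
f_1 = -y**2 - y, LT = y**2.
f_2 = -x*y**2 - x*y + x + y**2 + y + 1, LT = x*y**2.

S(f_1,f_2): lcm = x*y**2. S = x + y**2 + y + 1.
  leading term x: no divisor's leading term divides it; move x to the remainder.
  leading term y**2: subtract (-1)·f_1 from y**2 + y + 1 → 1
  leading term 1: no divisor's leading term divides it; move 1 to the remainder.
  remainder x + 1 ≠ 0; add h_3 = x + 1 to the basis.

S(f_1,h_3): leading monomials are coprime, so the S-polynomial reduces to 0 (Buchberger's first criterion).
S(f_2,h_3): lcm = x*y**2. S = x*y - x + y**2 - y - 1.
  leading term x*y: subtract (y)·h_3 from x*y - x + y**2 - y - 1 → -x + y**2 + y - 1
  leading term x: subtract (-1)·h_3 from -x + y**2 + y - 1 → y**2 + y
  leading term y**2: subtract (-1)·f_1 from y**2 + y → 0
  remainder 0.

Every S-polynomial of the final basis reduces to 0, so we have a Gröbner basis.
Inter-reduce: drop elements whose leading term is divisible by another's, tail-reduce, and make monic.
Reduced Gröbner basis: {x + 1, y**2 + y}.
Label its elements g_1 = x + 1, g_2 = y**2 + y.

Reduce p = x*y**2 - x*y - y - 1 modulo G:
  leading term x*y**2: subtract (y**2)·g_1 from x*y**2 - x*y - y - 1 → -x*y - y**2 - y - 1
  leading term x*y: subtract (-y)·g_1 from -x*y - y**2 - y - 1 → -y**2 - 1
  leading term y**2: subtract (-1)·g_2 from -y**2 - 1 → y - 1
  leading term y: no divisor's leading term divides it; move y to the remainder.
  leading term 1: no divisor's leading term divides it; move -1 to the remainder.
  normal form = y - 1.
The normal form is nonzero, so p ∉ I. Since p minus its normal form lies in I, I + (p) = I + (r) where r = y - 1; decide whether this ideal is the whole ring.
Run Buchberger on G together with r (pairs among the g_i already reduce to 0 since G is a Gröbner basis):
g_1 = x + 1, LT = x.
g_2 = y**2 + y, LT = y**2.
r = y - 1, LT = y.

S(g_1,g_2): leading monomials are coprime, so the S-polynomial reduces to 0 (Buchberger's first criterion).
S(g_1,r): leading monomials are coprime, so the S-polynomial reduces to 0 (Buchberger's first criterion).
S(g_2,r): lcm = y**2. S = -y.
  leading term y: subtract (-1)·r from -y → -1
  leading term 1: no divisor's leading term divides it; move -1 to the remainder.
  remainder -1 ≠ 0; add m_4 = -1 to the basis.

S(g_1,m_4): leading monomials are coprime, so the S-polynomial reduces to 0 (Buchberger's first criterion).
S(g_2,m_4): leading monomials are coprime, so the S-polynomial reduces to 0 (Buchberger's first criterion).
S(r,m_4): leading monomials are coprime, so the S-polynomial reduces to 0 (Buchberger's first criterion).
Every S-polynomial of the final basis reduces to 0, so we have a Gröbner basis.
Inter-reduce: drop elements whose leading term is divisible by another's, tail-reduce, and make monic.
Reduced Gröbner basis: {1}.
The reduced Gröbner basis of I + (p) is {1}: the ideal is the whole ring, so the enlarged system has no common solution — adjoining p is inconsistent.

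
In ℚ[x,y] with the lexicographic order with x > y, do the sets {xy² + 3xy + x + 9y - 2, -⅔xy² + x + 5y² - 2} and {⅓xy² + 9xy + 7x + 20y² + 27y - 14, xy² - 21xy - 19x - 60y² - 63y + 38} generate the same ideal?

Since reduced Gröbner bases are canonical representatives of ideals under a given ordering, it suffices to compute and compare them.
Buchberger on the first generating set:
f_1 = xy² + 3xy + x + 9y - 2, LT = xy².
f_2 = -⅔xy² + x + 5y² - 2, LT = xy².

S(f_1,f_2): lcm = xy². S = 3xy + 5/2x + 15/2y² + 9y - 5.
  leading term xy: no divisor's leading term divides it; move 3xy to the remainder.
  leading term x: no divisor's leading term divides it; move 5/2x to the remainder.
  leading term y²: no divisor's leading term divides it; move 15/2y² to the remainder.
  leading term y: no divisor's leading term divides it; move 9y to the remainder.
  leading term 1: no divisor's leading term divides it; move -5 to the remainder.
  remainder 3xy + 5/2x + 15/2y² + 9y - 5 ≠ 0; add g_3 = 3xy + 5/2x + 15/2y² + 9y - 5 to the basis.

S(f_1,g_3): lcm = xy². S = 13/6xy + x - 5/2y³ - 3y² + 32/3y - 2.
  leading term xy: subtract (13/18)·g_3 from 13/6xy + x - 5/2y³ - 3y² + 32/3y - 2 → -29/36x - 5/2y³ - 101/12y² + 25/6y + 29/18
  leading term x: no divisor's leading term divides it; move -29/36x to the remainder.
  leading term y³: no divisor's leading term divides it; move -5/2y³ to the remainder.
  leading term y²: no divisor's leading term divides it; move -101/12y² to the remainder.
  leading term y: no divisor's leading term divides it; move 25/6y to the remainder.
  leading term 1: no divisor's leading term divides it; move 29/18 to the remainder.
  remainder -29/36x - 5/2y³ - 101/12y² + 25/6y + 29/18 ≠ 0; add g_4 = -29/36x - 5/2y³ - 101/12y² + 25/6y + 29/18 to the basis.

S(f_1,g_4): lcm = xy². S = 3xy + x - 90/29y⁵ - 303/29y⁴ + 150/29y³ + 2y² + 9y - 2.
  leading term xy: subtract (1)·g_3 from 3xy + x - 90/29y⁵ - 303/29y⁴ + 150/29y³ + 2y² + 9y - 2 → -3/2x - 90/29y⁵ - 303/29y⁴ + 150/29y³ - 11/2y² + 3
  leading term x: subtract (54/29)·g_4 from -3/2x - 90/29y⁵ - 303/29y⁴ + 150/29y³ - 11/2y² + 3 → -90/29y⁵ - 303/29y⁴ + 285/29y³ + 295/29y² - 225/29y
  leading term y⁵: no divisor's leading term divides it; move -90/29y⁵ to the remainder.
  leading term y⁴: no divisor's leading term divides it; move -303/29y⁴ to the remainder.
  leading term y³: no divisor's leading term divides it; move 285/29y³ to the remainder.
  leading term y²: no divisor's leading term divides it; move 295/29y² to the remainder.
  leading term y: no divisor's leading term divides it; move -225/29y to the remainder.
  remainder -90/29y⁵ - 303/29y⁴ + 285/29y³ + 295/29y² - 225/29y ≠ 0; add g_5 = -90/29y⁵ - 303/29y⁴ + 285/29y³ + 295/29y² - 225/29y to the basis.

S(g_3,g_4): lcm = xy. S = ⅚x - 90/29y⁴ - 303/29y³ + 445/58y² + 5y - 5/3.
  leading term x: subtract (-30/29)·g_4 from ⅚x - 90/29y⁴ - 303/29y³ + 445/58y² + 5y - 5/3 → -90/29y⁴ - 378/29y³ - 30/29y² + 270/29y
  leading term y⁴: no divisor's leading term divides it; move -90/29y⁴ to the remainder.
  leading term y³: no divisor's leading term divides it; move -378/29y³ to the remainder.
  leading term y²: no divisor's leading term divides it; move -30/29y² to the remainder.
  leading term y: no divisor's leading term divides it; move 270/29y to the remainder.
  remainder -90/29y⁴ - 378/29y³ - 30/29y² + 270/29y ≠ 0; add g_6 = -90/29y⁴ - 378/29y³ - 30/29y² + 270/29y to the basis.

The other S-polynomials (S(f_2,g_3), S(f_2,g_4), S(f_1,g_5), S(f_2,g_5), S(g_3,g_5), S(g_4,g_5), S(f_1,g_6), S(f_2,g_6), S(g_3,g_6), S(g_4,g_6), S(g_5,g_6)) all reduce to 0 modulo the current basis, so we have a Gröbner basis.
Inter-reduce: drop elements whose leading term is divisible by another's, tail-reduce, and make monic.
Reduced Gröbner basis: {x + 90/29y³ + 303/29y² - 150/29y - 2, y⁴ + 21/5y³ + ⅓y² - 3y}.

Buchberger on the second generating set:
h_1 = ⅓xy² + 9xy + 7x + 20y² + 27y - 14, LT = xy².
h_2 = xy² - 21xy - 19x - 60y² - 63y + 38, LT = xy².

S(h_1,h_2): lcm = xy². S = 48xy + 40x + 120y² + 144y - 80.
  leading term xy: no divisor's leading term divides it; move 48xy to the remainder.
  leading term x: no divisor's leading term divides it; move 40x to the remainder.
  leading term y²: no divisor's leading term divides it; move 120y² to the remainder.
  leading term y: no divisor's leading term divides it; move 144y to the remainder.
  leading term 1: no divisor's leading term divides it; move -80 to the remainder.
  remainder 48xy + 40x + 120y² + 144y - 80 ≠ 0; add k_3 = 48xy + 40x + 120y² + 144y - 80 to the basis.

S(h_1,k_3): lcm = xy². S = 157/6xy + 21x - 5/2y³ + 57y² + 248/3y - 42.
  leading term xy: subtract (157/288)·k_3 from 157/6xy + 21x - 5/2y³ + 57y² + 248/3y - 42 → -29/36x - 5/2y³ - 101/12y² + 25/6y + 29/18
  leading term x: no divisor's leading term divides it; move -29/36x to the remainder.
  leading term y³: no divisor's leading term divides it; move -5/2y³ to the remainder.
  leading term y²: no divisor's leading term divides it; move -101/12y² to the remainder.
  leading term y: no divisor's leading term divides it; move 25/6y to the remainder.
  leading term 1: no divisor's leading term divides it; move 29/18 to the remainder.
  remainder -29/36x - 5/2y³ - 101/12y² + 25/6y + 29/18 ≠ 0; add k_4 = -29/36x - 5/2y³ - 101/12y² + 25/6y + 29/18 to the basis.

S(h_1,k_4): lcm = xy². S = 27xy + 21x - 90/29y⁵ - 303/29y⁴ + 150/29y³ + 62y² + 81y - 42.
  leading term xy: subtract (9/16)·k_3 from 27xy + 21x - 90/29y⁵ - 303/29y⁴ + 150/29y³ + 62y² + 81y - 42 → -3/2x - 90/29y⁵ - 303/29y⁴ + 150/29y³ - 11/2y² + 3
  leading term x: subtract (54/29)·k_4 from -3/2x - 90/29y⁵ - 303/29y⁴ + 150/29y³ - 11/2y² + 3 → -90/29y⁵ - 303/29y⁴ + 285/29y³ + 295/29y² - 225/29y
  leading term y⁵: no divisor's leading term divides it; move -90/29y⁵ to the remainder.
  leading term y⁴: no divisor's leading term divides it; move -303/29y⁴ to the remainder.
  leading term y³: no divisor's leading term divides it; move 285/29y³ to the remainder.
  leading term y²: no divisor's leading term divides it; move 295/29y² to the remainder.
  leading term y: no divisor's leading term divides it; move -225/29y to the remainder.
  remainder -90/29y⁵ - 303/29y⁴ + 285/29y³ + 295/29y² - 225/29y ≠ 0; add k_5 = -90/29y⁵ - 303/29y⁴ + 285/29y³ + 295/29y² - 225/29y to the basis.

S(k_3,k_4): lcm = xy. S = ⅚x - 90/29y⁴ - 303/29y³ + 445/58y² + 5y - 5/3.
  leading term x: subtract (-30/29)·k_4 from ⅚x - 90/29y⁴ - 303/29y³ + 445/58y² + 5y - 5/3 → -90/29y⁴ - 378/29y³ - 30/29y² + 270/29y
  leading term y⁴: no divisor's leading term divides it; move -90/29y⁴ to the remainder.
  leading term y³: no divisor's leading term divides it; move -378/29y³ to the remainder.
  leading term y²: no divisor's leading term divides it; move -30/29y² to the remainder.
  leading term y: no divisor's leading term divides it; move 270/29y to the remainder.
  remainder -90/29y⁴ - 378/29y³ - 30/29y² + 270/29y ≠ 0; add k_6 = -90/29y⁴ - 378/29y³ - 30/29y² + 270/29y to the basis.

The other S-polynomials (S(h_2,k_3), S(h_2,k_4), S(h_1,k_5), S(h_2,k_5), S(k_3,k_5), S(k_4,k_5), S(h_1,k_6), S(h_2,k_6), S(k_3,k_6), S(k_4,k_6), S(k_5,k_6)) all reduce to 0 modulo the current basis, so we have a Gröbner basis.
Inter-reduce: drop elements whose leading term is divisible by another's, tail-reduce, and make monic.
Reduced Gröbner basis: {x + 90/29y³ + 303/29y² - 150/29y - 2, y⁴ + 21/5y³ + ⅓y² - 3y}.

The two bases agree; hence the ideals are identical.
The same test decides containment: I ⊆ J iff every generator of I reduces to 0 modulo a Gröbner basis of J.

Yes, the ideals are equal.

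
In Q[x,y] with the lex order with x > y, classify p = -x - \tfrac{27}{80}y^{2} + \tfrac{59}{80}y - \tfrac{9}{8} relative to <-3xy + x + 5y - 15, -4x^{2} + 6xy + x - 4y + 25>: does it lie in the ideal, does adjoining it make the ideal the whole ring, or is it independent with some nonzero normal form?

-x - \tfrac{27}{80}y^{2} + \tfrac{59}{80}y - \tfrac{9}{8} lies in I (it reduces to 0).

First compute the reduced Gröbner basis of I by Buchberger's algorithm.
f_1 = -3xy + x + 5y - 15, LT = xy.
f_2 = -4x^{2} + 6xy + x - 4y + 25, LT = x^{2}.

S(f_1,f_2): lcm = x^{2}y. S = -\tfrac{1}{3}x^{2} + \tfrac{3}{2}xy^{2} - \tfrac{17}{12}xy + 5x - y^{2} + \tfrac{25}{4}y.
  leading term x^{2}: subtract (\tfrac{1}{12})·f_2 from -\tfrac{1}{3}x^{2} + \tfrac{3}{2}xy^{2} - \tfrac{17}{12}xy + 5x - y^{2} + \tfrac{25}{4}y → \tfrac{3}{2}xy^{2} - \tfrac{23}{12}xy + \tfrac{59}{12}x - y^{2} + \tfrac{79}{12}y - \tfrac{25}{12}
  leading term xy^{2}: subtract (-\tfrac{1}{2}y)·f_1 from \tfrac{3}{2}xy^{2} - \tfrac{23}{12}xy + \tfrac{59}{12}x - y^{2} + \tfrac{79}{12}y - \tfrac{25}{12} → -\tfrac{17}{12}xy + \tfrac{59}{12}x + \tfrac{3}{2}y^{2} - \tfrac{11}{12}y - \tfrac{25}{12}
  leading term xy: subtract (\tfrac{17}{36})·f_1 from -\tfrac{17}{12}xy + \tfrac{59}{12}x + \tfrac{3}{2}y^{2} - \tfrac{11}{12}y - \tfrac{25}{12} → \tfrac{40}{9}x + \tfrac{3}{2}y^{2} - \tfrac{59}{18}y + 5
  leading term x: no divisor's leading term divides it; move \tfrac{40}{9}x to the remainder.
  leading term y^{2}: no divisor's leading term divides it; move \tfrac{3}{2}y^{2} to the remainder.
  leading term y: no divisor's leading term divides it; move -\tfrac{59}{18}y to the remainder.
  leading term 1: no divisor's leading term divides it; move 5 to the remainder.
  remainder \tfrac{40}{9}x + \tfrac{3}{2}y^{2} - \tfrac{59}{18}y + 5 ≠ 0; add h_3 = \tfrac{40}{9}x + \tfrac{3}{2}y^{2} - \tfrac{59}{18}y + 5 to the basis.

S(f_1,h_3): lcm = xy. S = -\tfrac{1}{3}x - \tfrac{27}{80}y^{3} + \tfrac{59}{80}y^{2} - \tfrac{67}{24}y + 5.
  leading term x: subtract (-\tfrac{3}{40})·h_3 from -\tfrac{1}{3}x - \tfrac{27}{80}y^{3} + \tfrac{59}{80}y^{2} - \tfrac{67}{24}y + 5 → -\tfrac{27}{80}y^{3} + \tfrac{17}{20}y^{2} - \tfrac{243}{80}y + \tfrac{43}{8}
  leading term y^{3}: no divisor's leading term divides it; move -\tfrac{27}{80}y^{3} to the remainder.
  leading term y^{2}: no divisor's leading term divides it; move \tfrac{17}{20}y^{2} to the remainder.
  leading term y: no divisor's leading term divides it; move -\tfrac{243}{80}y to the remainder.
  leading term 1: no divisor's leading term divides it; move \tfrac{43}{8} to the remainder.
  remainder -\tfrac{27}{80}y^{3} + \tfrac{17}{20}y^{2} - \tfrac{243}{80}y + \tfrac{43}{8} ≠ 0; add h_4 = -\tfrac{27}{80}y^{3} + \tfrac{17}{20}y^{2} - \tfrac{243}{80}y + \tfrac{43}{8} to the basis.

The other S-polynomials (S(f_2,h_3), S(f_1,h_4), S(f_2,h_4), S(h_3,h_4)) all reduce to 0 modulo the current basis, so we have a Gröbner basis.
Inter-reduce: drop elements whose leading term is divisible by another's, tail-reduce, and make monic.
Reduced Gröbner basis: {x + \tfrac{27}{80}y^{2} - \tfrac{59}{80}y + \tfrac{9}{8}, y^{3} - \tfrac{68}{27}y^{2} + 9y - \tfrac{430}{27}}.
Label its elements g_1 = x + \tfrac{27}{80}y^{2} - \tfrac{59}{80}y + \tfrac{9}{8}, g_2 = y^{3} - \tfrac{68}{27}y^{2} + 9y - \tfrac{430}{27}.

Reduce p = -x - \tfrac{27}{80}y^{2} + \tfrac{59}{80}y - \tfrac{9}{8} modulo G:
  leading term x: subtract (-1)·g_1 from -x - \tfrac{27}{80}y^{2} + \tfrac{59}{80}y - \tfrac{9}{8} → 0
  normal form = 0.
Since the normal form is 0, p ∈ I.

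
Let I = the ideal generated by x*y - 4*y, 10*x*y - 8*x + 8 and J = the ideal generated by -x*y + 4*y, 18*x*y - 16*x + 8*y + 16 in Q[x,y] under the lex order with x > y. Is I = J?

Since reduced Gröbner bases are canonical representatives of ideals under a given ordering, it suffices to compute and compare them.
Buchberger on the first generating set:
f_1 = x*y - 4*y, LT = x*y.
f_2 = 10*x*y - 8*x + 8, LT = x*y.

S(f_1,f_2): lcm = x*y. S = 4/5*x - 4*y - 4/5.
  reduce S modulo (f_1, f_2):
  remainder 4/5*x - 4*y - 4/5 ≠ 0; add g_3 = 4/5*x - 4*y - 4/5 to the basis.

S(f_1,g_3): lcm = x*y. S = 5*y**2 - 3*y.
  reduce S modulo (f_1, f_2, g_3):
  remainder 5*y**2 - 3*y ≠ 0; add g_4 = 5*y**2 - 3*y to the basis.

The other S-polynomials (S(f_2,g_3), S(f_1,g_4), S(f_2,g_4), S(g_3,g_4)) all reduce to 0 modulo the current basis, so we have a Gröbner basis.
Inter-reduce: drop elements whose leading term is divisible by another's, tail-reduce, and make monic.
Reduced Gröbner basis: {x - 5*y - 1, y**2 - 3/5*y}.

Buchberger on the second generating set:
h_1 = -x*y + 4*y, LT = x*y.
h_2 = 18*x*y - 16*x + 8*y + 16, LT = x*y.

S(h_1,h_2): lcm = x*y. S = 8/9*x - 40/9*y - 8/9.
  reduce S modulo (h_1, h_2):
  remainder 8/9*x - 40/9*y - 8/9 ≠ 0; add k_3 = 8/9*x - 40/9*y - 8/9 to the basis.

S(h_1,k_3): lcm = x*y. S = 5*y**2 - 3*y.
  reduce S modulo (h_1, h_2, k_3):
  remainder 5*y**2 - 3*y ≠ 0; add k_4 = 5*y**2 - 3*y to the basis.

The other S-polynomials (S(h_2,k_3), S(h_1,k_4), S(h_2,k_4), S(k_3,k_4)) all reduce to 0 modulo the current basis, so we have a Gröbner basis.
Inter-reduce: drop elements whose leading term is divisible by another's, tail-reduce, and make monic.
Reduced Gröbner basis: {x - 5*y - 1, y**2 - 3/5*y}.

Same reduced basis, so the two generating sets span the same ideal.

Yes, the ideals are equal.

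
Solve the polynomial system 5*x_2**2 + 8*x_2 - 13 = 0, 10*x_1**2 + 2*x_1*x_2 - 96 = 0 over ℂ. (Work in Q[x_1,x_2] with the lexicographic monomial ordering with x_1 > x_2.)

Compute a lex Gröbner basis by Buchberger's algorithm.
f_1 = 5*x_2**2 + 8*x_2 - 13, LT = x_2**2.
f_2 = 10*x_1**2 + 2*x_1*x_2 - 96, LT = x_1**2.

S(f_1,f_2): leading monomials are coprime, so the S-polynomial reduces to 0 (Buchberger's first criterion).
Every S-polynomial of the final basis reduces to 0, so we have a Gröbner basis.
Inter-reduce: drop elements whose leading term is divisible by another's, tail-reduce, and make monic.
Reduced Gröbner basis: {x_1**2 + 1/5*x_1*x_2 - 48/5, x_2**2 + 8/5*x_2 - 13/5}.

A lex Gröbner basis eliminates variables successively. Here x_2**2 + 8/5*x_2 - 13/5 depends only on x_2, with roots {-13/5, 1}; lifting each root through the earlier basis elements recovers the full solutions.
  x_2 = -13/5: the earlier basis element becomes x_1**2 - 13/25*x_1 - 48/5 = 0, giving x_1 = 13/50 - sqrt(24169)/50, 13/50 + sqrt(24169)/50 — points (13/50 - sqrt(24169)/50, -13/5), (13/50 + sqrt(24169)/50, -13/5).
  x_2 = 1: the earlier basis element becomes x_1**2 + 1/5*x_1 - 48/5 = 0, giving x_1 = -16/5, 3 — points (-16/5, 1), (3, 1).
Substituting each solution back into the original system confirms all equations vanish.

{(13/50 - sqrt(24169)/50, -13/5), (13/50 + sqrt(24169)/50, -13/5), (-16/5, 1), (3, 1)}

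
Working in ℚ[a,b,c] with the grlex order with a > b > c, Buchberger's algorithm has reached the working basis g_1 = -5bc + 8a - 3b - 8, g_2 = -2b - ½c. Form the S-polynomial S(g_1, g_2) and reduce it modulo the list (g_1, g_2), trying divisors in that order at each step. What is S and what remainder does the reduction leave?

S(g_1, g_2) = -¼c² - 8/5a + ⅗b + 8/5; remainder on division = -¼c² - 8/5a - 3/20c + 8/5.

lcm(LM(g_1), LM(g_2)) = bc.
S = (lcm/LT(g_1))·g_1 − (lcm/LT(g_2))·g_2 = -¼c² - 8/5a + ⅗b + 8/5.
Reduce S modulo (g_1, g_2) in that order:
  leading term c²: no divisor's leading term divides it; move -¼c² to the remainder.
  leading term a: no divisor's leading term divides it; move -8/5a to the remainder.
  leading term b: subtract (-3/10)·g_2 from ⅗b + 8/5 → -3/20c + 8/5
  leading term c: no divisor's leading term divides it; move -3/20c to the remainder.
  leading term 1: no divisor's leading term divides it; move 8/5 to the remainder.
The remainder -¼c² - 8/5a - 3/20c + 8/5 is nonzero, so it would be added as the next basis element.
This is the inner loop of Buchberger's algorithm — each nonzero remainder becomes a new basis element.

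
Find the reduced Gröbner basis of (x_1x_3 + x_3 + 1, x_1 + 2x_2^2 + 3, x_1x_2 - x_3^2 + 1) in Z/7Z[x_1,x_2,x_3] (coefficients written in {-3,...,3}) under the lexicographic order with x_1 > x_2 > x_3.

f_1 = x_1x_3 + x_3 + 1, LT = x_1x_3.
f_2 = x_1 + 2x_2^2 + 3, LT = x_1.
f_3 = x_1x_2 - x_3^2 + 1, LT = x_1x_2.

S(f_1,f_2): lcm = x_1x_3. S = -2x_2^2x_3 - 2x_3 + 1.
  reduce S modulo (f_1, f_2, f_3):
  remainder -2x_2^2x_3 - 2x_3 + 1 ≠ 0; add g_4 = -2x_2^2x_3 - 2x_3 + 1 to the basis.

S(f_1,f_3): lcm = x_1x_2x_3. S = x_2x_3 + x_2 + x_3^3 - x_3.
  reduce S modulo (f_1, f_2, f_3, g_4):
  remainder x_2x_3 + x_2 + x_3^3 - x_3 ≠ 0; add g_5 = x_2x_3 + x_2 + x_3^3 - x_3 to the basis.

S(f_2,f_3): lcm = x_1x_2. S = 2x_2^3 + 3x_2 + x_3^2 - 1.
  reduce S modulo (f_1, f_2, f_3, g_4, g_5):
  remainder 2x_2^3 + 3x_2 + x_3^2 - 1 ≠ 0; add g_6 = 2x_2^3 + 3x_2 + x_3^2 - 1 to the basis.

S(f_3,g_4): lcm = x_1x_2^2x_3. S = -x_1x_3 - 3x_1 - x_2x_3^3 + x_2x_3.
  reduce S modulo (f_1, f_2, f_3, g_4, g_5, g_6):
  remainder -x_2^2 + x_3^5 - x_3^4 - x_3^3 + x_3^2 + x_3 + 3 ≠ 0; add g_7 = -x_2^2 + x_3^5 - x_3^4 - x_3^3 + x_3^2 + x_3 + 3 to the basis.

S(g_4,g_7): lcm = x_2^2x_3. S = x_3^6 - x_3^5 - x_3^4 + x_3^3 + x_3^2 - 3x_3 + 3.
  reduce S modulo (f_1, f_2, f_3, g_4, g_5, g_6, g_7):
  remainder x_3^6 - x_3^5 - x_3^4 + x_3^3 + x_3^2 - 3x_3 + 3 ≠ 0; add g_8 = x_3^6 - x_3^5 - x_3^4 + x_3^3 + x_3^2 - 3x_3 + 3 to the basis.

The other S-polynomials (S(f_1,g_4), S(f_2,g_4), S(f_1,g_5), S(f_2,g_5), S(f_3,g_5), S(g_4,g_5), S(f_1,g_6), S(f_2,g_6), S(f_3,g_6), S(g_4,g_6), S(g_5,g_6), S(f_1,g_7), S(f_2,g_7), S(f_3,g_7), S(g_5,g_7), S(g_6,g_7), S(f_1,g_8), S(f_2,g_8), S(f_3,g_8), S(g_4,g_8), S(g_5,g_8), S(g_6,g_8), S(g_7,g_8)) all reduce to 0 modulo the current basis, so we have a Gröbner basis.
Inter-reduce: drop elements whose leading term is divisible by another's, tail-reduce, and make monic.

G = {x_1 + 2x_3^5 - 2x_3^4 - 2x_3^3 + 2x_3^2 + 2x_3 + 2, x_2^2 - x_3^5 + x_3^4 + x_3^3 - x_3^2 - x_3 - 3, x_2x_3 + x_2 + x_3^3 - x_3, x_3^6 - x_3^5 - x_3^4 + x_3^3 + x_3^2 - 3x_3 + 3}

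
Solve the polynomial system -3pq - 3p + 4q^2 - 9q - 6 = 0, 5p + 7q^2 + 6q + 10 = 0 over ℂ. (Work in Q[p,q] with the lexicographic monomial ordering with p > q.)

{(-2, 0), (-3553/630 - 41*sqrt(3229)/630, -59/42 - sqrt(3229)/42), (-3553/630 + 41*sqrt(3229)/630, -59/42 + sqrt(3229)/42)}

Compute a lex Gröbner basis by Buchberger's algorithm.
f_1 = -3pq - 3p + 4q^2 - 9q - 6, LT = pq.
f_2 = 5p + 7q^2 + 6q + 10, LT = p.

S(f_1,f_2): lcm = pq. S = p - 7/5q^3 - 38/15q^2 + q + 2.
  leading term p: subtract (1/5)·f_2 from p - 7/5q^3 - 38/15q^2 + q + 2 → -7/5q^3 - 59/15q^2 - 1/5q
  leading term q^3: no divisor's leading term divides it; move -7/5q^3 to the remainder.
  leading term q^2: no divisor's leading term divides it; move -59/15q^2 to the remainder.
  leading term q: no divisor's leading term divides it; move -1/5q to the remainder.
  remainder -7/5q^3 - 59/15q^2 - 1/5q ≠ 0; add h_3 = -7/5q^3 - 59/15q^2 - 1/5q to the basis.

The other S-polynomials (S(f_1,h_3), S(f_2,h_3)) all reduce to 0 modulo the current basis, so we have a Gröbner basis.
Inter-reduce: drop elements whose leading term is divisible by another's, tail-reduce, and make monic.
Reduced Gröbner basis: {p + 7/5q^2 + 6/5q + 2, q^3 + 59/21q^2 + 1/7q}.

A lex Gröbner basis eliminates variables successively. Here q^3 + 59/21q^2 + 1/7q depends only on q, with roots {0, -59/42 - sqrt(3229)/42, -59/42 + sqrt(3229)/42}; lifting each root through the earlier basis elements recovers the full solutions.
  q = 0: the earlier basis element becomes p + 2 = 0, giving p = -2 — point (-2, 0).
  q = -59/42 - sqrt(3229)/42: the earlier basis element becomes p + 41*sqrt(3229)/630 + 3553/630 = 0, giving p = -3553/630 - 41*sqrt(3229)/630 — point (-3553/630 - 41*sqrt(3229)/630, -59/42 - sqrt(3229)/42).
  q = -59/42 + sqrt(3229)/42: the earlier basis element becomes p - 41*sqrt(3229)/630 + 3553/630 = 0, giving p = -3553/630 + 41*sqrt(3229)/630 — point (-3553/630 + 41*sqrt(3229)/630, -59/42 + sqrt(3229)/42).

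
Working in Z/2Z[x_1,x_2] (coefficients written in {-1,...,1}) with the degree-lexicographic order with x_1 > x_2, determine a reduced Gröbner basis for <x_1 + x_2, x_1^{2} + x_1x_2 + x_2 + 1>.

G = {x_1 + 1, x_2 + 1}

f_1 = x_1 + x_2, LT = x_1.
f_2 = x_1^{2} + x_1x_2 + x_2 + 1, LT = x_1^{2}.

S(f_1,f_2): lcm = x_1^{2}. S = x_2 + 1.
  leading term x_2: no divisor's leading term divides it; move x_2 to the remainder.
  leading term 1: no divisor's leading term divides it; move 1 to the remainder.
  remainder x_2 + 1 ≠ 0; add g_3 = x_2 + 1 to the basis.

S(f_1,g_3): leading monomials are coprime, so the S-polynomial reduces to 0 (Buchberger's first criterion).
S(f_2,g_3): leading monomials are coprime, so the S-polynomial reduces to 0 (Buchberger's first criterion).
Every S-polynomial of the final basis reduces to 0, so we have a Gröbner basis.
Inter-reduce: drop elements whose leading term is divisible by another's, tail-reduce, and make monic.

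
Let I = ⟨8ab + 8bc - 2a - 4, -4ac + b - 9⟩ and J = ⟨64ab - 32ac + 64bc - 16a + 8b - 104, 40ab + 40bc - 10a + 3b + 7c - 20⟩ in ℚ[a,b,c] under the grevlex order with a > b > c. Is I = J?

Equality of ideals is decidable: compute both reduced Gröbner bases (unique for the ordering) and check whether they agree.
Buchberger on the first generating set:
f_1 = 8ab + 8bc - 2a - 4, LT = ab.
f_2 = -4ac + b - 9, LT = ac.

S(f_1,f_2): lcm = abc. S = bc² + ¼b² - ¼ac - 9/4b - ½c.
  reduce S modulo (f_1, f_2):
  remainder bc² + ¼b² - 37/16b - ½c + 9/16 ≠ 0; add g_3 = bc² + ¼b² - 37/16b - ½c + 9/16 to the basis.

The other S-polynomials (S(f_1,g_3), S(f_2,g_3)) all reduce to 0 modulo the current basis, so we have a Gröbner basis.
Inter-reduce: drop elements whose leading term is divisible by another's, tail-reduce, and make monic.
Reduced Gröbner basis: {bc² + ¼b² - 37/16b - ½c + 9/16, ab + bc - ¼a - ½, ac - ¼b + 9/4}.

Buchberger on the second generating set:
h_1 = 64ab - 32ac + 64bc - 16a + 8b - 104, LT = ab.
h_2 = 40ab + 40bc - 10a + 3b + 7c - 20, LT = ab.

S(h_1,h_2): lcm = ab. S = -½ac + 1/20b - 7/40c - 9/8.
  reduce S modulo (h_1, h_2):
  remainder -½ac + 1/20b - 7/40c - 9/8 ≠ 0; add k_3 = -½ac + 1/20b - 7/40c - 9/8 to the basis.

S(h_1,k_3): lcm = abc. S = -½ac² + bc² + 1/10b² - ¼ac - 9/40bc - 9/4b - 13/8c.
  reduce S modulo (h_1, h_2, k_3):
  remainder bc² + 1/10b² - 11/40bc + 7/40c² - 91/40b - 33/80c + 9/16 ≠ 0; add k_4 = bc² + 1/10b² - 11/40bc + 7/40c² - 91/40b - 33/80c + 9/16 to the basis.

The other S-polynomials (S(h_2,k_3), S(h_1,k_4), S(h_2,k_4), S(k_3,k_4)) all reduce to 0 modulo the current basis, so we have a Gröbner basis.
Inter-reduce: drop elements whose leading term is divisible by another's, tail-reduce, and make monic.
Reduced Gröbner basis: {bc² + 1/10b² - 11/40bc + 7/40c² - 91/40b - 33/80c + 9/16, ab + bc - ¼a + 3/40b + 7/40c - ½, ac - 1/10b + 7/20c + 9/4}.

These differ, so the ideals are not equal.

No, the ideals differ.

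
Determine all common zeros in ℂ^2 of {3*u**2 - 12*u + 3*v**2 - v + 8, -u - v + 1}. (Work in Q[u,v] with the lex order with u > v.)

{(2, -1), (5/6, 1/6)}

Compute a lex Gröbner basis by Buchberger's algorithm.
f_1 = 3*u**2 - 12*u + 3*v**2 - v + 8, LT = u**2.
f_2 = -u - v + 1, LT = u.

S(f_1,f_2): lcm = u**2. S = -u*v - 3*u + v**2 - 1/3*v + 8/3.
  leading term u*v: subtract (v)·f_2 from -u*v - 3*u + v**2 - 1/3*v + 8/3 → -3*u + 2*v**2 - 4/3*v + 8/3
  leading term u: subtract (3)·f_2 from -3*u + 2*v**2 - 4/3*v + 8/3 → 2*v**2 + 5/3*v - 1/3
  leading term v**2: no divisor's leading term divides it; move 2*v**2 to the remainder.
  leading term v: no divisor's leading term divides it; move 5/3*v to the remainder.
  leading term 1: no divisor's leading term divides it; move -1/3 to the remainder.
  remainder 2*v**2 + 5/3*v - 1/3 ≠ 0; add h_3 = 2*v**2 + 5/3*v - 1/3 to the basis.

The other S-polynomials (S(f_1,h_3), S(f_2,h_3)) all reduce to 0 modulo the current basis, so we have a Gröbner basis.
Inter-reduce: drop elements whose leading term is divisible by another's, tail-reduce, and make monic.
Reduced Gröbner basis: {u + v - 1, v**2 + 5/6*v - 1/6}.

A lex Gröbner basis eliminates variables successively. Here v**2 + 5/6*v - 1/6 depends only on v, with roots {-1, 1/6}; lifting each root through the earlier basis elements recovers the full solutions.
  v = -1: the earlier basis element becomes u - 2 = 0, giving u = 2 — point (2, -1).
  v = 1/6: the earlier basis element becomes u - 5/6 = 0, giving u = 5/6 — point (5/6, 1/6).
Check: every point annihilates each of the original generators.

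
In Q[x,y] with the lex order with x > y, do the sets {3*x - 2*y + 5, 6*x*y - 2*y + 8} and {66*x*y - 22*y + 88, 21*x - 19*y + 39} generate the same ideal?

No, the ideals differ.

Equality of ideals is decidable: compute both reduced Gröbner bases (unique for the ordering) and check whether they agree.
Buchberger on the first generating set:
f_1 = 3*x - 2*y + 5, LT = x.
f_2 = 6*x*y - 2*y + 8, LT = x*y.

S(f_1,f_2): lcm = x*y. S = -2/3*y**2 + 2*y - 4/3.
  leading term y**2: no divisor's leading term divides it; move -2/3*y**2 to the remainder.
  leading term y: no divisor's leading term divides it; move 2*y to the remainder.
  leading term 1: no divisor's leading term divides it; move -4/3 to the remainder.
  remainder -2/3*y**2 + 2*y - 4/3 ≠ 0; add g_3 = -2/3*y**2 + 2*y - 4/3 to the basis.

The other S-polynomials (S(f_1,g_3), S(f_2,g_3)) all reduce to 0 modulo the current basis, so we have a Gröbner basis.
Inter-reduce: drop elements whose leading term is divisible by another's, tail-reduce, and make monic.
Reduced Gröbner basis: {x - 2/3*y + 5/3, y**2 - 3*y + 2}.

Buchberger on the second generating set:
h_1 = 66*x*y - 22*y + 88, LT = x*y.
h_2 = 21*x - 19*y + 39, LT = x.

S(h_1,h_2): lcm = x*y. S = 19/21*y**2 - 46/21*y + 4/3.
  leading term y**2: no divisor's leading term divides it; move 19/21*y**2 to the remainder.
  leading term y: no divisor's leading term divides it; move -46/21*y to the remainder.
  leading term 1: no divisor's leading term divides it; move 4/3 to the remainder.
  remainder 19/21*y**2 - 46/21*y + 4/3 ≠ 0; add k_3 = 19/21*y**2 - 46/21*y + 4/3 to the basis.

The other S-polynomials (S(h_1,k_3), S(h_2,k_3)) all reduce to 0 modulo the current basis, so we have a Gröbner basis.
Inter-reduce: drop elements whose leading term is divisible by another's, tail-reduce, and make monic.
Reduced Gröbner basis: {x - 19/21*y + 13/7, y**2 - 46/19*y + 28/19}.

These differ, so the ideals are not equal.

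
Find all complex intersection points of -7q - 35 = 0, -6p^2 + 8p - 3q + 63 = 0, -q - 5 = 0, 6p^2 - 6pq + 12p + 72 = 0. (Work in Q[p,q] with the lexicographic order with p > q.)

Compute a lex Gröbner basis by Buchberger's algorithm.
f_1 = -7q - 35, LT = q.
f_2 = -6p^2 + 8p - 3q + 63, LT = p^2.
f_3 = -q - 5, LT = q.
f_4 = 6p^2 - 6pq + 12p + 72, LT = p^2.

S(f_2,f_4): lcm = p^2. S = pq - 10/3p + 1/2q - 45/2.
  leading term pq: subtract (-1/7p)·f_1 from pq - 10/3p + 1/2q - 45/2 → -25/3p + 1/2q - 45/2
  leading term p: no divisor's leading term divides it; move -25/3p to the remainder.
  leading term q: subtract (-1/14)·f_1 from 1/2q - 45/2 → -25
  leading term 1: no divisor's leading term divides it; move -25 to the remainder.
  remainder -25/3p - 25 ≠ 0; add h_5 = -25/3p - 25 to the basis.

The other S-polynomials (S(f_1,f_2), S(f_1,f_3), S(f_1,f_4), S(f_2,f_3), S(f_3,f_4), S(f_1,h_5), S(f_2,h_5), S(f_3,h_5), S(f_4,h_5)) all reduce to 0 modulo the current basis, so we have a Gröbner basis.
Inter-reduce: drop elements whose leading term is divisible by another's, tail-reduce, and make monic.
Reduced Gröbner basis: {p + 3, q + 5}.

A lex Gröbner basis eliminates variables successively. Here q + 5 depends only on q, with roots {-5}; lifting each root through the earlier basis elements recovers the full solutions.
  q = -5: the earlier basis element becomes p + 3 = 0, giving p = -3 — point (-3, -5).
Check: every point annihilates each of the original generators.

{(-3, -5)}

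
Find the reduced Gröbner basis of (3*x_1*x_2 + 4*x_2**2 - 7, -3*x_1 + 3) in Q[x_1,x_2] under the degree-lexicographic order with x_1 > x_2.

G = {x_2**2 + 3/4*x_2 - 7/4, x_1 - 1}

f_1 = 3*x_1*x_2 + 4*x_2**2 - 7, LT = x_1*x_2.
f_2 = -3*x_1 + 3, LT = x_1.

S(f_1,f_2): lcm = x_1*x_2. S = 4/3*x_2**2 + x_2 - 7/3.
  leading term x_2**2: no divisor's leading term divides it; move 4/3*x_2**2 to the remainder.
  leading term x_2: no divisor's leading term divides it; move x_2 to the remainder.
  leading term 1: no divisor's leading term divides it; move -7/3 to the remainder.
  remainder 4/3*x_2**2 + x_2 - 7/3 ≠ 0; add g_3 = 4/3*x_2**2 + x_2 - 7/3 to the basis.

S(f_1,g_3): lcm = x_1*x_2**2. S = 4/3*x_2**3 - 3/4*x_1*x_2 + 7/4*x_1 - 7/3*x_2.
  leading term x_2**3: subtract (x_2)·g_3 from 4/3*x_2**3 - 3/4*x_1*x_2 + 7/4*x_1 - 7/3*x_2 → -3/4*x_1*x_2 - x_2**2 + 7/4*x_1
  leading term x_1*x_2: subtract (-1/4)·f_1 from -3/4*x_1*x_2 - x_2**2 + 7/4*x_1 → 7/4*x_1 - 7/4
  leading term x_1: subtract (-7/12)·f_2 from 7/4*x_1 - 7/4 → 0
  remainder 0.

S(f_2,g_3): leading monomials are coprime, so the S-polynomial reduces to 0 (Buchberger's first criterion).
Every S-polynomial of the final basis reduces to 0, so we have a Gröbner basis.
Inter-reduce: drop elements whose leading term is divisible by another's, tail-reduce, and make monic.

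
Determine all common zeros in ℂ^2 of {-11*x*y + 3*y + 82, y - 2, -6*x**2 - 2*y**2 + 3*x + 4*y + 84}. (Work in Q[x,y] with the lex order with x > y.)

{(4, 2)}

Compute a lex Gröbner basis by Buchberger's algorithm.
f_1 = -11*x*y + 3*y + 82, LT = x*y.
f_2 = y - 2, LT = y.
f_3 = -6*x**2 + 3*x - 2*y**2 + 4*y + 84, LT = x**2.

S(f_1,f_2): lcm = x*y. S = 2*x - 3/11*y - 82/11.
  leading term x: no divisor's leading term divides it; move 2*x to the remainder.
  leading term y: subtract (-3/11)·f_2 from -3/11*y - 82/11 → -8
  leading term 1: no divisor's leading term divides it; move -8 to the remainder.
  remainder 2*x - 8 ≠ 0; add h_4 = 2*x - 8 to the basis.

S(f_1,f_3): lcm = x**2*y. S = 5/22*x*y - 82/11*x - 1/3*y**3 + 2/3*y**2 + 14*y.
  leading term x*y: subtract (-5/242)·f_1 from 5/22*x*y - 82/11*x - 1/3*y**3 + 2/3*y**2 + 14*y → -82/11*x - 1/3*y**3 + 2/3*y**2 + 3403/242*y + 205/121
  leading term x: subtract (-41/11)·h_4 from -82/11*x - 1/3*y**3 + 2/3*y**2 + 3403/242*y + 205/121 → -1/3*y**3 + 2/3*y**2 + 3403/242*y - 3403/121
  leading term y**3: subtract (-1/3*y**2)·f_2 from -1/3*y**3 + 2/3*y**2 + 3403/242*y - 3403/121 → 3403/242*y - 3403/121
  leading term y: subtract (3403/242)·f_2 from 3403/242*y - 3403/121 → 0
  remainder 0.

S(f_2,f_3): leading monomials are coprime, so the S-polynomial reduces to 0 (Buchberger's first criterion).
S(f_1,h_4): lcm = x*y. S = 41/11*y - 82/11.
  leading term y: subtract (41/11)·f_2 from 41/11*y - 82/11 → 0
  remainder 0.

S(f_2,h_4): leading monomials are coprime, so the S-polynomial reduces to 0 (Buchberger's first criterion).
S(f_3,h_4): lcm = x**2. S = 7/2*x + 1/3*y**2 - 2/3*y - 14.
  leading term x: subtract (7/4)·h_4 from 7/2*x + 1/3*y**2 - 2/3*y - 14 → 1/3*y**2 - 2/3*y
  leading term y**2: subtract (1/3*y)·f_2 from 1/3*y**2 - 2/3*y → 0
  remainder 0.

Every S-polynomial of the final basis reduces to 0, so we have a Gröbner basis.
Inter-reduce: drop elements whose leading term is divisible by another's, tail-reduce, and make monic.
Reduced Gröbner basis: {x - 4, y - 2}.

From the last basis element, y - 2 = 0, so y takes values in {2}. Each choice, substituted upward through the basis, yields the corresponding point(s) of the solution set.
  y = 2: the earlier basis element becomes x - 4 = 0, giving x = 4 — point (4, 2).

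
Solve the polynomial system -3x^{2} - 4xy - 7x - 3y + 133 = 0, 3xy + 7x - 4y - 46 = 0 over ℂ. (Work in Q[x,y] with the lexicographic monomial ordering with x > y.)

Compute a lex Gröbner basis by Buchberger's algorithm.
f_1 = -3x^{2} - 4xy - 7x - 3y + 133, LT = x^{2}.
f_2 = 3xy + 7x - 4y - 46, LT = xy.

S(f_1,f_2): lcm = x^{2}y. S = -\tfrac{7}{3}x^{2} + \tfrac{4}{3}xy^{2} + \tfrac{11}{3}xy + \tfrac{46}{3}x + y^{2} - \tfrac{133}{3}y.
  leading term x^{2}: subtract (\tfrac{7}{9})·f_1 from -\tfrac{7}{3}x^{2} + \tfrac{4}{3}xy^{2} + \tfrac{11}{3}xy + \tfrac{46}{3}x + y^{2} - \tfrac{133}{3}y → \tfrac{4}{3}xy^{2} + \tfrac{61}{9}xy + \tfrac{187}{9}x + y^{2} - 42y - \tfrac{931}{9}
  leading term xy^{2}: subtract (\tfrac{4}{9}y)·f_2 from \tfrac{4}{3}xy^{2} + \tfrac{61}{9}xy + \tfrac{187}{9}x + y^{2} - 42y - \tfrac{931}{9} → \tfrac{11}{3}xy + \tfrac{187}{9}x + \tfrac{25}{9}y^{2} - \tfrac{194}{9}y - \tfrac{931}{9}
  leading term xy: subtract (\tfrac{11}{9})·f_2 from \tfrac{11}{3}xy + \tfrac{187}{9}x + \tfrac{25}{9}y^{2} - \tfrac{194}{9}y - \tfrac{931}{9} → \tfrac{110}{9}x + \tfrac{25}{9}y^{2} - \tfrac{50}{3}y - \tfrac{425}{9}
  leading term x: no divisor's leading term divides it; move \tfrac{110}{9}x to the remainder.
  leading term y^{2}: no divisor's leading term divides it; move \tfrac{25}{9}y^{2} to the remainder.
  leading term y: no divisor's leading term divides it; move -\tfrac{50}{3}y to the remainder.
  leading term 1: no divisor's leading term divides it; move -\tfrac{425}{9} to the remainder.
  remainder \tfrac{110}{9}x + \tfrac{25}{9}y^{2} - \tfrac{50}{3}y - \tfrac{425}{9} ≠ 0; add h_3 = \tfrac{110}{9}x + \tfrac{25}{9}y^{2} - \tfrac{50}{3}y - \tfrac{425}{9} to the basis.

S(f_1,h_3): lcm = x^{2}. S = -\tfrac{5}{22}xy^{2} + \tfrac{89}{33}xy + \tfrac{409}{66}x + y - \tfrac{133}{3}.
  leading term xy^{2}: subtract (-\tfrac{5}{66}y)·f_2 from -\tfrac{5}{22}xy^{2} + \tfrac{89}{33}xy + \tfrac{409}{66}x + y - \tfrac{133}{3} → \tfrac{71}{22}xy + \tfrac{409}{66}x - \tfrac{10}{33}y^{2} - \tfrac{82}{33}y - \tfrac{133}{3}
  leading term xy: subtract (\tfrac{71}{66})·f_2 from \tfrac{71}{22}xy + \tfrac{409}{66}x - \tfrac{10}{33}y^{2} - \tfrac{82}{33}y - \tfrac{133}{3} → -\tfrac{4}{3}x - \tfrac{10}{33}y^{2} + \tfrac{20}{11}y + \tfrac{170}{33}
  leading term x: subtract (-\tfrac{6}{55})·h_3 from -\tfrac{4}{3}x - \tfrac{10}{33}y^{2} + \tfrac{20}{11}y + \tfrac{170}{33} → 0
  remainder 0.

S(f_2,h_3): lcm = xy. S = \tfrac{7}{3}x - \tfrac{5}{22}y^{3} + \tfrac{15}{11}y^{2} + \tfrac{167}{66}y - \tfrac{46}{3}.
  leading term x: subtract (\tfrac{21}{110})·h_3 from \tfrac{7}{3}x - \tfrac{5}{22}y^{3} + \tfrac{15}{11}y^{2} + \tfrac{167}{66}y - \tfrac{46}{3} → -\tfrac{5}{22}y^{3} + \tfrac{5}{6}y^{2} + \tfrac{377}{66}y - \tfrac{139}{22}
  leading term y^{3}: no divisor's leading term divides it; move -\tfrac{5}{22}y^{3} to the remainder.
  leading term y^{2}: no divisor's leading term divides it; move \tfrac{5}{6}y^{2} to the remainder.
  leading term y: no divisor's leading term divides it; move \tfrac{377}{66}y to the remainder.
  leading term 1: no divisor's leading term divides it; move -\tfrac{139}{22} to the remainder.
  remainder -\tfrac{5}{22}y^{3} + \tfrac{5}{6}y^{2} + \tfrac{377}{66}y - \tfrac{139}{22} ≠ 0; add h_4 = -\tfrac{5}{22}y^{3} + \tfrac{5}{6}y^{2} + \tfrac{377}{66}y - \tfrac{139}{22} to the basis.

S(f_1,h_4): leading monomials are coprime, so the S-polynomial reduces to 0 (Buchberger's first criterion).
S(f_2,h_4): lcm = xy^{3}. S = 6xy^{2} + \tfrac{377}{15}xy - \tfrac{139}{5}x - \tfrac{4}{3}y^{3} - \tfrac{46}{3}y^{2}.
  leading term xy^{2}: subtract (2y)·f_2 from 6xy^{2} + \tfrac{377}{15}xy - \tfrac{139}{5}x - \tfrac{4}{3}y^{3} - \tfrac{46}{3}y^{2} → \tfrac{167}{15}xy - \tfrac{139}{5}x - \tfrac{4}{3}y^{3} - \tfrac{22}{3}y^{2} + 92y
  leading term xy: subtract (\tfrac{167}{45})·f_2 from \tfrac{167}{15}xy - \tfrac{139}{5}x - \tfrac{4}{3}y^{3} - \tfrac{22}{3}y^{2} + 92y → -\tfrac{484}{9}x - \tfrac{4}{3}y^{3} - \tfrac{22}{3}y^{2} + \tfrac{4808}{45}y + \tfrac{7682}{45}
  leading term x: subtract (-\tfrac{22}{5})·h_3 from -\tfrac{484}{9}x - \tfrac{4}{3}y^{3} - \tfrac{22}{3}y^{2} + \tfrac{4808}{45}y + \tfrac{7682}{45} → -\tfrac{4}{3}y^{3} + \tfrac{44}{9}y^{2} + \tfrac{1508}{45}y - \tfrac{556}{15}
  leading term y^{3}: subtract (\tfrac{88}{15})·h_4 from -\tfrac{4}{3}y^{3} + \tfrac{44}{9}y^{2} + \tfrac{1508}{45}y - \tfrac{556}{15} → 0
  remainder 0.

S(h_3,h_4): leading monomials are coprime, so the S-polynomial reduces to 0 (Buchberger's first criterion).
Every S-polynomial of the final basis reduces to 0, so we have a Gröbner basis.
Inter-reduce: drop elements whose leading term is divisible by another's, tail-reduce, and make monic.
Reduced Gröbner basis: {x + \tfrac{5}{22}y^{2} - \tfrac{15}{11}y - \tfrac{85}{22}, y^{3} - \tfrac{11}{3}y^{2} - \tfrac{377}{15}y + \tfrac{139}{5}}.

The lex basis is triangular: the last element involves only y. Solving y^{3} - \tfrac{11}{3}y^{2} - \tfrac{377}{15}y + \tfrac{139}{5} = 0 gives y ∈ {1, 4/3 - 11*sqrt(55)/15, 4/3 + 11*sqrt(55)/15}; substituting each value into the earlier elements determines the remaining variables.
  y = 1: the earlier basis element becomes x - 5 = 0, giving x = 5 — point (5, 1).
  y = 4/3 - 11*sqrt(55)/15: the earlier basis element becomes x + 13/9 + 5*sqrt(55)/9 = 0, giving x = -5*sqrt(55)/9 - 13/9 — point (-5*sqrt(55)/9 - 13/9, 4/3 - 11*sqrt(55)/15).
  y = 4/3 + 11*sqrt(55)/15: the earlier basis element becomes x - 5*sqrt(55)/9 + 13/9 = 0, giving x = -13/9 + 5*sqrt(55)/9 — point (-13/9 + 5*sqrt(55)/9, 4/3 + 11*sqrt(55)/15).
Substituting each solution back into the original system confirms all equations vanish.

{(5, 1), (-5*sqrt(55)/9 - 13/9, 4/3 - 11*sqrt(55)/15), (-13/9 + 5*sqrt(55)/9, 4/3 + 11*sqrt(55)/15)}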